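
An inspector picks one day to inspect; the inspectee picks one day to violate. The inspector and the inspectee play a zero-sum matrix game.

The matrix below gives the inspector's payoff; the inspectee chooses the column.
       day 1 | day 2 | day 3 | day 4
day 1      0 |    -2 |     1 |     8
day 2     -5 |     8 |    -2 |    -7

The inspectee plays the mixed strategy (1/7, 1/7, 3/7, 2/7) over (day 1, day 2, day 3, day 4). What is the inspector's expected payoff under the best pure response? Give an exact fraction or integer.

17/7

day 1: (0)·(1/7) + (-2)·(1/7) + (1)·(3/7) + (8)·(2/7) = 17/7.
day 2: (-5)·(1/7) + (8)·(1/7) + (-2)·(3/7) + (-7)·(2/7) = -17/7.
The best pure response is day 1 with expected payoff 17/7.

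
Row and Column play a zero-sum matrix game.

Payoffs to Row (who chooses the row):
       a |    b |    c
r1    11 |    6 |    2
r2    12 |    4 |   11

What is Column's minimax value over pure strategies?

6

The worst case (largest entry) in each column is a: 12, b: 6, c: 11.
The best (smallest) of these is 6.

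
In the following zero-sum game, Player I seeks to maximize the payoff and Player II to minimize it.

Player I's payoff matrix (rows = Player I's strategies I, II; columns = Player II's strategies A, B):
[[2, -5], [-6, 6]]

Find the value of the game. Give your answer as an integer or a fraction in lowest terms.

Row minima are -5 and -6, so Player I's maximin is -5; column maxima are 2 and 6, so Player II's minimax is 2. These differ, so the equilibrium is in mixed strategies.
Let Player I play I with probability p. Player II is indifferent when 2p − 6(1−p) = −5p + 6(1−p), giving p = 12/19.
Let Player II play A with probability q. Player I is indifferent when 2q − 5(1−q) = −6q + 6(1−q), giving q = 11/19.
The value is 2·(11/19) + (-5)·(8/19) = -18/19.

-18/19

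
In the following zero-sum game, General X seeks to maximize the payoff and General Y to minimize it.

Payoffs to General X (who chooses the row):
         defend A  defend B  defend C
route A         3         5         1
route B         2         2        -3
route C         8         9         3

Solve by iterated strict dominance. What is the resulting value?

Row route A is strictly dominated by row route C (8>3, 9>5, 3>1); eliminate route A.
Row route B is strictly dominated by row route C (8>2, 9>2, 3>-3); eliminate route B.
Column defend A is strictly dominated by defend C for General Y (3<8); eliminate defend A.
Column defend B is strictly dominated by defend C for General Y (3<9); eliminate defend B.
Only (route C, defend C) remains, with payoff 3.

3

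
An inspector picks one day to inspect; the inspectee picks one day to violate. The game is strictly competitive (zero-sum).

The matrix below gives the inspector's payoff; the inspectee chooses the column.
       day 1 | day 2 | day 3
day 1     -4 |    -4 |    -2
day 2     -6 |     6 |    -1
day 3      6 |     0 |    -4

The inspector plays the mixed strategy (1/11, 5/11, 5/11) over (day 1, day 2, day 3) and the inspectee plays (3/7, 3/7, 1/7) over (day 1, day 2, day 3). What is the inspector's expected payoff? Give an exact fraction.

Against (3/7, 3/7, 1/7), each row's expected payoff is day 1: -26/7; day 2: -1/7; day 3: 2.
Taking the (1/11, 5/11, 5/11)-weighted average: (1/11)·(-26/7) + (5/11)·(-1/7) + (5/11)·(2) = 39/77.

39/77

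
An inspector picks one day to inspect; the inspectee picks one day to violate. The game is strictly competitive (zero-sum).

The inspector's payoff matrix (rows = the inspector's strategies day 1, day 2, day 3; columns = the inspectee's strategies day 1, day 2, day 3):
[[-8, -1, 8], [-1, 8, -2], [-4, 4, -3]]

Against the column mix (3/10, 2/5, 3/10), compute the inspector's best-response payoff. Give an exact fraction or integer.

23/10

day 1: (-8)·(3/10) + (-1)·(2/5) + (8)·(3/10) = -2/5.
day 2: (-1)·(3/10) + (8)·(2/5) + (-2)·(3/10) = 23/10.
day 3: (-4)·(3/10) + (4)·(2/5) + (-3)·(3/10) = -1/2.
The best pure response is day 2 with expected payoff 23/10.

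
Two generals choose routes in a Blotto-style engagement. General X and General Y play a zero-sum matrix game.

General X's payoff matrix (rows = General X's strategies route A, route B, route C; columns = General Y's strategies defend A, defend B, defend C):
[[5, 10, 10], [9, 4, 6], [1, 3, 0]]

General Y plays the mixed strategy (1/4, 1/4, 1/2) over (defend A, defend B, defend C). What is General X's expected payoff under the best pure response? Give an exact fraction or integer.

35/4

route A: (5)·(1/4) + (10)·(1/4) + (10)·(1/2) = 35/4.
route B: (9)·(1/4) + (4)·(1/4) + (6)·(1/2) = 25/4.
route C: (1)·(1/4) + (3)·(1/4) + (0)·(1/2) = 1.
The best pure response is route A with expected payoff 35/4.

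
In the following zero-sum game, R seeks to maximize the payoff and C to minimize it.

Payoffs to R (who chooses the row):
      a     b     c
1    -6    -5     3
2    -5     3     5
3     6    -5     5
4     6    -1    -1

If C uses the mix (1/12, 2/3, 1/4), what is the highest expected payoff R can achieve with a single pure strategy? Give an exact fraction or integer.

17/6

1: (-6)·(1/12) + (-5)·(2/3) + (3)·(1/4) = -37/12.
2: (-5)·(1/12) + (3)·(2/3) + (5)·(1/4) = 17/6.
3: (6)·(1/12) + (-5)·(2/3) + (5)·(1/4) = -19/12.
4: (6)·(1/12) + (-1)·(2/3) + (-1)·(1/4) = -5/12.
The best pure response is 2 with expected payoff 17/6.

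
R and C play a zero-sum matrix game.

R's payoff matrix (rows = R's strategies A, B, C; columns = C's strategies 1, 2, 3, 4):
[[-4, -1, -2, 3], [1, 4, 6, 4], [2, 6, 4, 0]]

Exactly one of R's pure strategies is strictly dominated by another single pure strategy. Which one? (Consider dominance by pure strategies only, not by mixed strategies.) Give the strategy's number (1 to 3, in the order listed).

1

Compare A with B: 1 > -4, 4 > -1, 6 > -2, 4 > 3.
So B strictly dominates A for R; A is strictly dominated.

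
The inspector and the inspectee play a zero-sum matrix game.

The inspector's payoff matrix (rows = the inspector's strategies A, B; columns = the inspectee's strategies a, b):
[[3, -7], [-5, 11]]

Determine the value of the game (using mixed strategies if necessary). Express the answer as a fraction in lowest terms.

-1/13

Row minima are -7 and -5, so the inspector's maximin is -5; column maxima are 3 and 11, so the inspectee's minimax is 3. These differ, so the equilibrium is in mixed strategies.
Let the inspector play A with probability p. The inspectee is indifferent when 3p − 5(1−p) = −7p + 11(1−p), giving p = 8/13.
Let the inspectee play a with probability q. The inspector is indifferent when 3q − 7(1−q) = −5q + 11(1−q), giving q = 9/13.
The value is 3·(9/13) + (-7)·(4/13) = -1/13.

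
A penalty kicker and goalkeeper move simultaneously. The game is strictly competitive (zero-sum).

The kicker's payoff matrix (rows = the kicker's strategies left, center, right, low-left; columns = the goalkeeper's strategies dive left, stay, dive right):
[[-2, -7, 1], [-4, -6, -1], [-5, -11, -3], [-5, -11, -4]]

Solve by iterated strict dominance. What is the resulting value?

Column dive right is strictly dominated by dive left for the goalkeeper (-2<1, -4<-1, -5<-3, -5<-4); eliminate dive right.
Row low-left is strictly dominated by row left (-2>-5, -7>-11); eliminate low-left.
Column dive left is strictly dominated by stay for the goalkeeper (-7<-2, -6<-4, -11<-5); eliminate dive left.
Row left is strictly dominated by row center (-6>-7); eliminate left.
Row right is strictly dominated by row center (-6>-11); eliminate right.
Only (center, stay) remains, with payoff -6.

-6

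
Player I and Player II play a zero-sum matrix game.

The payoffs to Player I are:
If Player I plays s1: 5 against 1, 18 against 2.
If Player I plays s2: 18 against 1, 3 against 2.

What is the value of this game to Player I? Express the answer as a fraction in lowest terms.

Row minima are 5 and 3, so Player I's maximin is 5; column maxima are 18 and 18, so Player II's minimax is 18. These differ, so the equilibrium is in mixed strategies.
Let Player I play s1 with probability p. Player II is indifferent when 5p + 18(1−p) = 18p + 3(1−p), giving p = 15/28.
Let Player II play 1 with probability q. Player I is indifferent when 5q + 18(1−q) = 18q + 3(1−q), giving q = 15/28.
The value is 5·(15/28) + (18)·(13/28) = 309/28.

309/28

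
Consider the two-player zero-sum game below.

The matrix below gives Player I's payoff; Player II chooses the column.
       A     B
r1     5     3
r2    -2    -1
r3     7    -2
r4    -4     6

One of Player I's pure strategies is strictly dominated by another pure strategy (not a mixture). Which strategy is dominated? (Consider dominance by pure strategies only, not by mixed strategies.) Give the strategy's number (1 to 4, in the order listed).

Compare r2 with r1: 5 > -2, 3 > -1.
So r1 strictly dominates r2 for Player I; r2 is strictly dominated.

2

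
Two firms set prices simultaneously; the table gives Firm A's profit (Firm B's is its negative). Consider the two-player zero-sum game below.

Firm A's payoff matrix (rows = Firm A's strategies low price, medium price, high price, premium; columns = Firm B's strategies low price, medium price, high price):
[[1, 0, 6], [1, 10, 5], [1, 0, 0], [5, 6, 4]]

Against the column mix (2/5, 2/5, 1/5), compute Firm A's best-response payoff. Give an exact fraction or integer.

low price: (1)·(2/5) + (0)·(2/5) + (6)·(1/5) = 8/5.
medium price: (1)·(2/5) + (10)·(2/5) + (5)·(1/5) = 27/5.
high price: (1)·(2/5) + (0)·(2/5) + (0)·(1/5) = 2/5.
premium: (5)·(2/5) + (6)·(2/5) + (4)·(1/5) = 26/5.
The best pure response is medium price with expected payoff 27/5.

27/5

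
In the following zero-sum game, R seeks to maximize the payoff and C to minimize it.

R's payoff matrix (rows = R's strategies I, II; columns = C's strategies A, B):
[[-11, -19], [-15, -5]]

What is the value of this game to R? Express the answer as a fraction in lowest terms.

-115/9

Row minima are -19 and -15, so R's maximin is -15; column maxima are -11 and -5, so C's minimax is -11. These differ, so the equilibrium is in mixed strategies.
Let R play I with probability p. C is indifferent when −11p − 15(1−p) = −19p − 5(1−p), giving p = 5/9.
Let C play A with probability q. R is indifferent when −11q − 19(1−q) = −15q − 5(1−q), giving q = 7/9.
The value is -11·(7/9) + (-19)·(2/9) = -115/9.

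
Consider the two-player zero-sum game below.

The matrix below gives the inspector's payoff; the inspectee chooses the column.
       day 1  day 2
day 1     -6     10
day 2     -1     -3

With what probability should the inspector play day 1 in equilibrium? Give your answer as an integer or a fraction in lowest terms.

Row minima are -6 and -3, so the inspector's maximin is -3; column maxima are -1 and 10, so the inspectee's minimax is -1. These differ, so the equilibrium is in mixed strategies.
Let the inspector play day 1 with probability p. The inspectee is indifferent when −6p − (1−p) = 10p − 3(1−p), giving p = 1/9.

1/9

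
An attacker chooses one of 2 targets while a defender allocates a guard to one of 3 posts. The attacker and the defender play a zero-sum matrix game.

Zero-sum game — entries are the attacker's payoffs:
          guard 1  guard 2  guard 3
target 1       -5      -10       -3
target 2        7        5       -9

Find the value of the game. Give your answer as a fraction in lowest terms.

-5

Column guard 1 is strictly dominated by guard 2 for the defender (it gives the attacker more in every row).
The remaining 2×2 game on (target 1, target 2) × (guard 2, guard 3) has no saddle point. Let the attacker play target 1 with probability p; indifference gives −10p + 5(1−p) = −3p − 9(1−p), so p = 2/3.
Similarly the defender's optimal q on guard 2 is 2/7, and the value is -10·(2/7) + (-3)·(5/7) = -5.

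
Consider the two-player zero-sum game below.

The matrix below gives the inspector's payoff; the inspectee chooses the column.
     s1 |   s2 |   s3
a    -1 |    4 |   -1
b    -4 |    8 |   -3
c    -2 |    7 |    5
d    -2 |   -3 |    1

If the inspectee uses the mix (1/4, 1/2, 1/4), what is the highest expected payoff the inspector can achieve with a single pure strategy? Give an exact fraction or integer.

17/4

a: (-1)·(1/4) + (4)·(1/2) + (-1)·(1/4) = 3/2.
b: (-4)·(1/4) + (8)·(1/2) + (-3)·(1/4) = 9/4.
c: (-2)·(1/4) + (7)·(1/2) + (5)·(1/4) = 17/4.
d: (-2)·(1/4) + (-3)·(1/2) + (1)·(1/4) = -7/4.
The best pure response is c with expected payoff 17/4.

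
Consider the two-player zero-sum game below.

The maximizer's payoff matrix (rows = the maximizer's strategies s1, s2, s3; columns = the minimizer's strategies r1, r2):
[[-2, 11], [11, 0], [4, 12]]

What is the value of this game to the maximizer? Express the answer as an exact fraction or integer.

132/19

Row s1 is strictly dominated by row s3, so the maximizer never plays it.
The remaining 2×2 game on (s2, s3) × (r1, r2) has no saddle point. Let the maximizer play s2 with probability p; indifference gives 11p + 4(1−p) = 12(1−p), so p = 8/19.
Similarly the minimizer's optimal q on r1 is 12/19, and the value is 11·(12/19) + (0)·(7/19) = 132/19.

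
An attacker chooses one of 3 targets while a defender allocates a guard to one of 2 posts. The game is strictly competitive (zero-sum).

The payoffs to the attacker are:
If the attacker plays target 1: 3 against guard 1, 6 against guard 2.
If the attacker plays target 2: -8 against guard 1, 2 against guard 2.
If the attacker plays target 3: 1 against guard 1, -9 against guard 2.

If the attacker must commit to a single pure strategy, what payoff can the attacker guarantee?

3

The worst-case payoff for each row is target 1: 3, target 2: -8, target 3: -9.
The best of these is 3.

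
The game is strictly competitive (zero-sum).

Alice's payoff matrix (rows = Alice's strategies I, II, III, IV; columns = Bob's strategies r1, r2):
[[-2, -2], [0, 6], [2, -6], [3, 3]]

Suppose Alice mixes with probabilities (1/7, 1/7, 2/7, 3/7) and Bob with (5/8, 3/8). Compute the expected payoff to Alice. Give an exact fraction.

Against (5/8, 3/8), each row's expected payoff is I: -2; II: 9/4; III: -1; IV: 3.
Taking the (1/7, 1/7, 2/7, 3/7)-weighted average: (1/7)·(-2) + (1/7)·(9/4) + (2/7)·(-1) + (3/7)·(3) = 29/28.

29/28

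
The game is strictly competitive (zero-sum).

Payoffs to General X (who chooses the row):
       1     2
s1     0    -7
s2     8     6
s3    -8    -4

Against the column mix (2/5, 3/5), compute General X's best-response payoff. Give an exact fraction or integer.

34/5

s1: (0)·(2/5) + (-7)·(3/5) = -21/5.
s2: (8)·(2/5) + (6)·(3/5) = 34/5.
s3: (-8)·(2/5) + (-4)·(3/5) = -28/5.
The best pure response is s2 with expected payoff 34/5.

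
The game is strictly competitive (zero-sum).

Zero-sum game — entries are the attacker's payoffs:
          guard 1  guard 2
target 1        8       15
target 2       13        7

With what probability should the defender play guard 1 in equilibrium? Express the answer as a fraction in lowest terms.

Row minima are 8 and 7, so the attacker's maximin is 8; column maxima are 13 and 15, so the defender's minimax is 13. These differ, so the equilibrium is in mixed strategies.
Let the defender play guard 1 with probability q. The attacker is indifferent when 8q + 15(1−q) = 13q + 7(1−q), giving q = 8/13.

8/13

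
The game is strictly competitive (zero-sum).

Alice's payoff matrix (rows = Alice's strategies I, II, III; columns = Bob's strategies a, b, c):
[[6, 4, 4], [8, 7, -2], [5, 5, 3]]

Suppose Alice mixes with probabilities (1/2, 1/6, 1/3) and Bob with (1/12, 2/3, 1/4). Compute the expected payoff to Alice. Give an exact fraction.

Against (1/12, 2/3, 1/4), each row's expected payoff is I: 25/6; II: 29/6; III: 9/2.
Taking the (1/2, 1/6, 1/3)-weighted average: (1/2)·(25/6) + (1/6)·(29/6) + (1/3)·(9/2) = 79/18.

79/18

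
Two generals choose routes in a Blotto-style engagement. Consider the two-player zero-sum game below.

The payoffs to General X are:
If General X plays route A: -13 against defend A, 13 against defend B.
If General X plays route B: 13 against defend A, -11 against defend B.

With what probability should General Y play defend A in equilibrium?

Row minima are -13 and -11, so General X's maximin is -11; column maxima are 13 and 13, so General Y's minimax is 13. These differ, so the equilibrium is in mixed strategies.
Let General Y play defend A with probability q. General X is indifferent when −13q + 13(1−q) = 13q − 11(1−q), giving q = 12/25.

12/25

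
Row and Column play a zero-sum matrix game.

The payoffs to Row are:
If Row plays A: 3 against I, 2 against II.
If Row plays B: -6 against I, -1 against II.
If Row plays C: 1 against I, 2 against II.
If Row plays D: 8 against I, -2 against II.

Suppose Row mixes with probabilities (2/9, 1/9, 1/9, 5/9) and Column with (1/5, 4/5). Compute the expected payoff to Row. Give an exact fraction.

7/15

Against (1/5, 4/5), each row's expected payoff is A: 11/5; B: -2; C: 9/5; D: 0.
Taking the (2/9, 1/9, 1/9, 5/9)-weighted average: (2/9)·(11/5) + (1/9)·(-2) + (1/9)·(9/5) + (5/9)·(0) = 7/15.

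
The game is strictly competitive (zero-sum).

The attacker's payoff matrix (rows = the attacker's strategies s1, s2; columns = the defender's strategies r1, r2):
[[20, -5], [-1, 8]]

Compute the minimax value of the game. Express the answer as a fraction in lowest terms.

Row minima are -5 and -1, so the attacker's maximin is -1; column maxima are 20 and 8, so the defender's minimax is 8. These differ, so the equilibrium is in mixed strategies.
Let the attacker play s1 with probability p. The defender is indifferent when 20p − (1−p) = −5p + 8(1−p), giving p = 9/34.
Let the defender play r1 with probability q. The attacker is indifferent when 20q − 5(1−q) = −q + 8(1−q), giving q = 13/34.
The value is 20·(13/34) + (-5)·(21/34) = 155/34.

155/34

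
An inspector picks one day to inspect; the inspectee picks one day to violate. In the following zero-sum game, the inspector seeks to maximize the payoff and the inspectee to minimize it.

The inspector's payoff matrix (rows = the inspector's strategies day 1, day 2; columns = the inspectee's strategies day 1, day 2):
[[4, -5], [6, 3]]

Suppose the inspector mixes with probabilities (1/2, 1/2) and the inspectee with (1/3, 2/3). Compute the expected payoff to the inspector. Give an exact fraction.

1

Against (1/3, 2/3), each row's expected payoff is day 1: -2; day 2: 4.
Taking the (1/2, 1/2)-weighted average: (1/2)·(-2) + (1/2)·(4) = 1.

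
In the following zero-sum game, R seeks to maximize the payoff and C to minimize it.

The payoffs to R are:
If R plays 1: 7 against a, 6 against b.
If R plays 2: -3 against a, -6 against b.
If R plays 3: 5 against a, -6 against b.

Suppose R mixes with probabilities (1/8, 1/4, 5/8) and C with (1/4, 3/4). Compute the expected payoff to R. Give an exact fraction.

-41/16

Against (1/4, 3/4), each row's expected payoff is 1: 25/4; 2: -21/4; 3: -13/4.
Taking the (1/8, 1/4, 5/8)-weighted average: (1/8)·(25/4) + (1/4)·(-21/4) + (5/8)·(-13/4) = -41/16.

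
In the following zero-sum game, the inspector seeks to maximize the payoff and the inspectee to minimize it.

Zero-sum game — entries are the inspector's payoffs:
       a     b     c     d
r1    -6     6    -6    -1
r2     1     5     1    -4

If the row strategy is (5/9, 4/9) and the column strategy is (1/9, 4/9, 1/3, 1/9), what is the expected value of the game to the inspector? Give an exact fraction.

25/27

Against (1/9, 4/9, 1/3, 1/9), each row's expected payoff is r1: -1/9; r2: 20/9.
Taking the (5/9, 4/9)-weighted average: (5/9)·(-1/9) + (4/9)·(20/9) = 25/27.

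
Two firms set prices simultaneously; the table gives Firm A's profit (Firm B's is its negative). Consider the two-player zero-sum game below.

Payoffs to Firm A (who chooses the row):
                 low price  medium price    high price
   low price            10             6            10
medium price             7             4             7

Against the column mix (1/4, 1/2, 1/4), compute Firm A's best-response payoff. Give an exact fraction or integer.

8

low price: (10)·(1/4) + (6)·(1/2) + (10)·(1/4) = 8.
medium price: (7)·(1/4) + (4)·(1/2) + (7)·(1/4) = 11/2.
The best pure response is low price with expected payoff 8.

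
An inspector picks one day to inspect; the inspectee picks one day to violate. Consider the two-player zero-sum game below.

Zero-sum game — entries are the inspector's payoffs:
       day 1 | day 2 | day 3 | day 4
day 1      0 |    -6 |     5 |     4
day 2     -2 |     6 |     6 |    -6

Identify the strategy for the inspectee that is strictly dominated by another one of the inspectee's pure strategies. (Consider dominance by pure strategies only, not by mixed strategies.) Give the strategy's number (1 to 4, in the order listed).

The inspectee prefers columns that give the inspector less. Compare day 3 with day 1: 0 < 5, -2 < 6.
So day 1 strictly dominates day 3 for the inspectee; day 3 is strictly dominated.

3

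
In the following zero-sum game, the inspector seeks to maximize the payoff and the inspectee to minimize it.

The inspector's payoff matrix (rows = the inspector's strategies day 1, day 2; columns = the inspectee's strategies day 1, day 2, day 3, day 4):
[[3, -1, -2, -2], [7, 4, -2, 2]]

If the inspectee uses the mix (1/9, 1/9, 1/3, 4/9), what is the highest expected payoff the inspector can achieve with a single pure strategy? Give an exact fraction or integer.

day 1: (3)·(1/9) + (-1)·(1/9) + (-2)·(1/3) + (-2)·(4/9) = -4/3.
day 2: (7)·(1/9) + (4)·(1/9) + (-2)·(1/3) + (2)·(4/9) = 13/9.
The best pure response is day 2 with expected payoff 13/9.

13/9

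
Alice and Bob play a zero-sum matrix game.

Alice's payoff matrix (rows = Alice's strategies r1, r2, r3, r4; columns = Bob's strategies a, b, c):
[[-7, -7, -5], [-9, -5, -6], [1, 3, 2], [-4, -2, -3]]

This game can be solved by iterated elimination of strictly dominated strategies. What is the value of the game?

Row r1 is strictly dominated by row r3 (1>-7, 3>-7, 2>-5); eliminate r1.
Column b is strictly dominated by a for Bob (-9<-5, 1<3, -4<-2); eliminate b.
Row r2 is strictly dominated by row r3 (1>-9, 2>-6); eliminate r2.
Row r4 is strictly dominated by row r3 (1>-4, 2>-3); eliminate r4.
Column c is strictly dominated by a for Bob (1<2); eliminate c.
Only (r3, a) remains, with payoff 1.

1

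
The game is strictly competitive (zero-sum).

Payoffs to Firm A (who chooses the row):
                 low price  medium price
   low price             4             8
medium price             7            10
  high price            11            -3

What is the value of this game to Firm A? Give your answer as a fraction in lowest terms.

Row low price is strictly dominated by row medium price, so Firm A never plays it.
The remaining 2×2 game on (medium price, high price) × (low price, medium price) has no saddle point. Let Firm A play medium price with probability p; indifference gives 7p + 11(1−p) = 10p − 3(1−p), so p = 14/17.
Similarly Firm B's optimal q on low price is 13/17, and the value is 7·(13/17) + (10)·(4/17) = 131/17.

131/17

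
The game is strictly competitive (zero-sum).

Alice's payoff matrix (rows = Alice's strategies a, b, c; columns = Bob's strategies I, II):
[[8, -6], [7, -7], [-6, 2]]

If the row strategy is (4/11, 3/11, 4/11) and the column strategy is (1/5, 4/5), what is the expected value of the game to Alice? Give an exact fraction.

Against (1/5, 4/5), each row's expected payoff is a: -16/5; b: -21/5; c: 2/5.
Taking the (4/11, 3/11, 4/11)-weighted average: (4/11)·(-16/5) + (3/11)·(-21/5) + (4/11)·(2/5) = -119/55.

-119/55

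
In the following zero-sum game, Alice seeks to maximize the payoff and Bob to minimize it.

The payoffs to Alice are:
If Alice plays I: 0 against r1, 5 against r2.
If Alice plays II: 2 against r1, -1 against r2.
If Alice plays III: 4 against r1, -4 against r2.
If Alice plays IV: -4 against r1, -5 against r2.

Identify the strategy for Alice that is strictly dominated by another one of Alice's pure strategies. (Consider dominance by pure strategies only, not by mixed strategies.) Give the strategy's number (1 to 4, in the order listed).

Compare IV with I: 0 > -4, 5 > -5.
So I strictly dominates IV for Alice; IV is strictly dominated.

4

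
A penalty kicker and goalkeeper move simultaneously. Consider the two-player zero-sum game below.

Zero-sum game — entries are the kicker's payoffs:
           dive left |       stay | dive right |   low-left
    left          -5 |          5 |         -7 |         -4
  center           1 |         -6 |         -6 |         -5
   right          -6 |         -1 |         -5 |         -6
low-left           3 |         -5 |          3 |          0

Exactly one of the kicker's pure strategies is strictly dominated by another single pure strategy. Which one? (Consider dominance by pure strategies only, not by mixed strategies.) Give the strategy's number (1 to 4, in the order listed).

2

Compare center with low-left: 3 > 1, -5 > -6, 3 > -6, 0 > -5.
So low-left strictly dominates center for the kicker; center is strictly dominated.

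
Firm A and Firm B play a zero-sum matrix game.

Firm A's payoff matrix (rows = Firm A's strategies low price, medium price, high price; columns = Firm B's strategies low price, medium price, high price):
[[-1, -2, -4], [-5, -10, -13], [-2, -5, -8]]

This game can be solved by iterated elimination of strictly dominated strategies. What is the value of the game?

Column medium price is strictly dominated by high price for Firm B (-4<-2, -13<-10, -8<-5); eliminate medium price.
Column low price is strictly dominated by high price for Firm B (-4<-1, -13<-5, -8<-2); eliminate low price.
Row medium price is strictly dominated by row low price (-4>-13); eliminate medium price.
Row high price is strictly dominated by row low price (-4>-8); eliminate high price.
Only (low price, high price) remains, with payoff -4.

-4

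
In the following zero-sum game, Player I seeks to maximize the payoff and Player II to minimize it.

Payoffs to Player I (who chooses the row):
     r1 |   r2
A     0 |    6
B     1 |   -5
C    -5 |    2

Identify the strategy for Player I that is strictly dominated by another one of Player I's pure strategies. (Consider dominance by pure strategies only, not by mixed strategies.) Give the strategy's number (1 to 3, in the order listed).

3

Compare C with A: 0 > -5, 6 > 2.
So A strictly dominates C for Player I; C is strictly dominated.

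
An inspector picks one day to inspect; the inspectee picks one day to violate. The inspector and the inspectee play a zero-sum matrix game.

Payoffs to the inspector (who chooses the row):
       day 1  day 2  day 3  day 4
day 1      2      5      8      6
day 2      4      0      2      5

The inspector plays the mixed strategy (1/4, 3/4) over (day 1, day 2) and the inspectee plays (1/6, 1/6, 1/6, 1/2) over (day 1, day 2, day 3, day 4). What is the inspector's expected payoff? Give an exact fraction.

4

Against (1/6, 1/6, 1/6, 1/2), each row's expected payoff is day 1: 11/2; day 2: 7/2.
Taking the (1/4, 3/4)-weighted average: (1/4)·(11/2) + (3/4)·(7/2) = 4.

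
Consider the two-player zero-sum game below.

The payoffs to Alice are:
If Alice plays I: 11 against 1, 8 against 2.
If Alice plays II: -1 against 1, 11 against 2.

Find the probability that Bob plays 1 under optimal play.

Row minima are 8 and -1, so Alice's maximin is 8; column maxima are 11 and 11, so Bob's minimax is 11. These differ, so the equilibrium is in mixed strategies.
Let Bob play 1 with probability q. Alice is indifferent when 11q + 8(1−q) = −q + 11(1−q), giving q = 1/5.

1/5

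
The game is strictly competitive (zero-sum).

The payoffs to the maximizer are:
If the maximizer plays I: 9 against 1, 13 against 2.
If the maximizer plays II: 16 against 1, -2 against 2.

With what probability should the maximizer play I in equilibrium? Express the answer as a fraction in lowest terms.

Row minima are 9 and -2, so the maximizer's maximin is 9; column maxima are 16 and 13, so the minimizer's minimax is 13. These differ, so the equilibrium is in mixed strategies.
Let the maximizer play I with probability p. The minimizer is indifferent when 9p + 16(1−p) = 13p − 2(1−p), giving p = 9/11.

9/11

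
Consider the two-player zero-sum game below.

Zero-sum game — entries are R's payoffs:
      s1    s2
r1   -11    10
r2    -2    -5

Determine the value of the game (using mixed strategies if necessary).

Row minima are -11 and -5, so R's maximin is -5; column maxima are -2 and 10, so C's minimax is -2. These differ, so the equilibrium is in mixed strategies.
Let R play r1 with probability p. C is indifferent when −11p − 2(1−p) = 10p − 5(1−p), giving p = 1/8.
Let C play s1 with probability q. R is indifferent when −11q + 10(1−q) = −2q − 5(1−q), giving q = 5/8.
The value is -11·(5/8) + (10)·(3/8) = -25/8.

-25/8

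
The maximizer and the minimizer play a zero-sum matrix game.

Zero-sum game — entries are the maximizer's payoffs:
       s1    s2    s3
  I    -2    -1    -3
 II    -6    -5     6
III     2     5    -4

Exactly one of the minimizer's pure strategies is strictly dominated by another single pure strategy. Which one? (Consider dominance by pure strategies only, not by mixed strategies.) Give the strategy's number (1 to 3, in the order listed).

2

The minimizer prefers columns that give the maximizer less. Compare s2 with s1: -2 < -1, -6 < -5, 2 < 5.
So s1 strictly dominates s2 for the minimizer; s2 is strictly dominated.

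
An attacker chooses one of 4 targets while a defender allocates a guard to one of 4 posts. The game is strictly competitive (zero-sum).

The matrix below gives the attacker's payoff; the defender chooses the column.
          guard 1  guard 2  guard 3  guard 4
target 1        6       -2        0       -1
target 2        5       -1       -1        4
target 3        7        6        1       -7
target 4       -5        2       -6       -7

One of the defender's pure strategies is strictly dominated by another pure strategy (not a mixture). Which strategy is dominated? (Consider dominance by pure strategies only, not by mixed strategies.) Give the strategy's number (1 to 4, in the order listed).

1

The defender prefers columns that give the attacker less. Compare guard 1 with guard 3: 0 < 6, -1 < 5, 1 < 7, -6 < -5.
So guard 3 strictly dominates guard 1 for the defender; guard 1 is strictly dominated.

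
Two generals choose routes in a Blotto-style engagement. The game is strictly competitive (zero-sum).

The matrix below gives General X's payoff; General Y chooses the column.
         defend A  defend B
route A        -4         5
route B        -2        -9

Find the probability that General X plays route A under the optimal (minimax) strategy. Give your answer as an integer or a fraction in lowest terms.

Row minima are -4 and -9, so General X's maximin is -4; column maxima are -2 and 5, so General Y's minimax is -2. These differ, so the equilibrium is in mixed strategies.
Let General X play route A with probability p. General Y is indifferent when −4p − 2(1−p) = 5p − 9(1−p), giving p = 7/16.

7/16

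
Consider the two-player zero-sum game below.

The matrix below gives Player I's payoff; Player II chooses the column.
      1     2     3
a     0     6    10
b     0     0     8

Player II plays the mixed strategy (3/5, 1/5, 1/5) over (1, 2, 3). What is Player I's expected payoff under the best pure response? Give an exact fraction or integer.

16/5

a: (0)·(3/5) + (6)·(1/5) + (10)·(1/5) = 16/5.
b: (0)·(3/5) + (0)·(1/5) + (8)·(1/5) = 8/5.
The best pure response is a with expected payoff 16/5.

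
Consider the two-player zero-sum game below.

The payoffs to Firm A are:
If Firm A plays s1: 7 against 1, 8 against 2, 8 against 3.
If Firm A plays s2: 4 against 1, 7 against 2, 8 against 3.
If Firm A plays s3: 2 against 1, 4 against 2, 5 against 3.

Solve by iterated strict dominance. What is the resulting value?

7

Column 2 is strictly dominated by 1 for Firm B (7<8, 4<7, 2<4); eliminate 2.
Column 3 is strictly dominated by 1 for Firm B (7<8, 4<8, 2<5); eliminate 3.
Row s3 is strictly dominated by row s1 (7>2); eliminate s3.
Row s2 is strictly dominated by row s1 (7>4); eliminate s2.
Only (s1, 1) remains, with payoff 7.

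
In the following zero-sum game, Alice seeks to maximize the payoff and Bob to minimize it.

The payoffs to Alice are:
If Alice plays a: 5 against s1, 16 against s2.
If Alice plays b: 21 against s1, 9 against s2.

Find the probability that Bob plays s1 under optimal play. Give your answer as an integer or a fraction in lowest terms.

Row minima are 5 and 9, so Alice's maximin is 9; column maxima are 21 and 16, so Bob's minimax is 16. These differ, so the equilibrium is in mixed strategies.
Let Bob play s1 with probability q. Alice is indifferent when 5q + 16(1−q) = 21q + 9(1−q), giving q = 7/23.

7/23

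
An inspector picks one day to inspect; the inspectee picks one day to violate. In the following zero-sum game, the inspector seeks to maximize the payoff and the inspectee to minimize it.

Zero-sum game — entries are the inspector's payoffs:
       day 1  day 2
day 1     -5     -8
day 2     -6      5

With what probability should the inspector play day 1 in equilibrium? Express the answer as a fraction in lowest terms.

Row minima are -8 and -6, so the inspector's maximin is -6; column maxima are -5 and 5, so the inspectee's minimax is -5. These differ, so the equilibrium is in mixed strategies.
Let the inspector play day 1 with probability p. The inspectee is indifferent when −5p − 6(1−p) = −8p + 5(1−p), giving p = 11/14.

11/14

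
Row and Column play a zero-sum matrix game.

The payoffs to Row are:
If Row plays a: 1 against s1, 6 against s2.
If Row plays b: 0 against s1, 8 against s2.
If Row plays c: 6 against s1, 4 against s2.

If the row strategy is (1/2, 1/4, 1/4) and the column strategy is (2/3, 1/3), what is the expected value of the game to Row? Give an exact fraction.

10/3

Against (2/3, 1/3), each row's expected payoff is a: 8/3; b: 8/3; c: 16/3.
Taking the (1/2, 1/4, 1/4)-weighted average: (1/2)·(8/3) + (1/4)·(8/3) + (1/4)·(16/3) = 10/3.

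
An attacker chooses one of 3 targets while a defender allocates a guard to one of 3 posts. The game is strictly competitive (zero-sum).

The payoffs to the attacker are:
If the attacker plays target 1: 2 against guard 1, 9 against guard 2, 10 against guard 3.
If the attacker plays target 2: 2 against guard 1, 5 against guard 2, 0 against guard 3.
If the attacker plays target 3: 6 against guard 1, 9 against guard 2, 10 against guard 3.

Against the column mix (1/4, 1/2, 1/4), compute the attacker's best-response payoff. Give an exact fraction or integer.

17/2

target 1: (2)·(1/4) + (9)·(1/2) + (10)·(1/4) = 15/2.
target 2: (2)·(1/4) + (5)·(1/2) + (0)·(1/4) = 3.
target 3: (6)·(1/4) + (9)·(1/2) + (10)·(1/4) = 17/2.
The best pure response is target 3 with expected payoff 17/2.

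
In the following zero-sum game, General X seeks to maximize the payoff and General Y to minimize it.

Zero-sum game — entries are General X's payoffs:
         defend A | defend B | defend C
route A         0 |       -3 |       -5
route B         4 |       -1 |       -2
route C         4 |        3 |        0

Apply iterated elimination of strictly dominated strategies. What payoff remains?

Row route A is strictly dominated by row route B (4>0, -1>-3, -2>-5); eliminate route A.
Column defend A is strictly dominated by defend B for General Y (-1<4, 3<4); eliminate defend A.
Column defend B is strictly dominated by defend C for General Y (-2<-1, 0<3); eliminate defend B.
Row route B is strictly dominated by row route C (0>-2); eliminate route B.
Only (route C, defend C) remains, with payoff 0.

0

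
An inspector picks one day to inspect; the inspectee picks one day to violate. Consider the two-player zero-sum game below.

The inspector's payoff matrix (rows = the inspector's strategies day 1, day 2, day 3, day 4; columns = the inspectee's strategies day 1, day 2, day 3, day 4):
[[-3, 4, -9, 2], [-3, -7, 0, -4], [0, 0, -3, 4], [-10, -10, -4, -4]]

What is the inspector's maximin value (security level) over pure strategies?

The worst-case payoff for each row is day 1: -9, day 2: -7, day 3: -3, day 4: -10.
The best of these is -3.

-3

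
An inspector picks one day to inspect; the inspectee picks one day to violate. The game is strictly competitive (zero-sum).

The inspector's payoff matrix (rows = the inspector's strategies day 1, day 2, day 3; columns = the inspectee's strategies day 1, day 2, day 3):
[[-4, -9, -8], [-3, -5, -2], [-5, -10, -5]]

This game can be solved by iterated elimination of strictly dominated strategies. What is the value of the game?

-5

Row day 3 is strictly dominated by row day 2 (-3>-5, -5>-10, -2>-5); eliminate day 3.
Row day 1 is strictly dominated by row day 2 (-3>-4, -5>-9, -2>-8); eliminate day 1.
Column day 3 is strictly dominated by day 1 for the inspectee (-3<-2); eliminate day 3.
Column day 1 is strictly dominated by day 2 for the inspectee (-5<-3); eliminate day 1.
Only (day 2, day 2) remains, with payoff -5.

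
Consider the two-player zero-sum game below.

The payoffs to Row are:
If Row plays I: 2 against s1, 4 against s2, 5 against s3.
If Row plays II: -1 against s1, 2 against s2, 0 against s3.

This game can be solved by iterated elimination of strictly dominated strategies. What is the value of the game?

Column s2 is strictly dominated by s1 for Column (2<4, -1<2); eliminate s2.
Row II is strictly dominated by row I (2>-1, 5>0); eliminate II.
Column s3 is strictly dominated by s1 for Column (2<5); eliminate s3.
Only (I, s1) remains, with payoff 2.

2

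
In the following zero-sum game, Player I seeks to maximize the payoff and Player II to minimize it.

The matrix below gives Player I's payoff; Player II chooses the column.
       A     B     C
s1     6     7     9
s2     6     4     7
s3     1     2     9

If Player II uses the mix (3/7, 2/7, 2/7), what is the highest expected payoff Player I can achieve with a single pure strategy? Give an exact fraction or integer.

50/7

s1: (6)·(3/7) + (7)·(2/7) + (9)·(2/7) = 50/7.
s2: (6)·(3/7) + (4)·(2/7) + (7)·(2/7) = 40/7.
s3: (1)·(3/7) + (2)·(2/7) + (9)·(2/7) = 25/7.
The best pure response is s1 with expected payoff 50/7.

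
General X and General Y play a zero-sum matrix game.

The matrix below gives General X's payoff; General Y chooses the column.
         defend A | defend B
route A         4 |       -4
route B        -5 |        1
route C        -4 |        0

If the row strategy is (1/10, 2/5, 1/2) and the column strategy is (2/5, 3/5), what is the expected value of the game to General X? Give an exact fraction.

-36/25

Against (2/5, 3/5), each row's expected payoff is route A: -4/5; route B: -7/5; route C: -8/5.
Taking the (1/10, 2/5, 1/2)-weighted average: (1/10)·(-4/5) + (2/5)·(-7/5) + (1/2)·(-8/5) = -36/25.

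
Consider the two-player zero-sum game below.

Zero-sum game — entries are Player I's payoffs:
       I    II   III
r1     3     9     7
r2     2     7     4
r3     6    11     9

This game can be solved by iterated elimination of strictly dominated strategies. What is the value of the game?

6

Row r2 is strictly dominated by row r1 (3>2, 9>7, 7>4); eliminate r2.
Column III is strictly dominated by I for Player II (3<7, 6<9); eliminate III.
Column II is strictly dominated by I for Player II (3<9, 6<11); eliminate II.
Row r1 is strictly dominated by row r3 (6>3); eliminate r1.
Only (r3, I) remains, with payoff 6.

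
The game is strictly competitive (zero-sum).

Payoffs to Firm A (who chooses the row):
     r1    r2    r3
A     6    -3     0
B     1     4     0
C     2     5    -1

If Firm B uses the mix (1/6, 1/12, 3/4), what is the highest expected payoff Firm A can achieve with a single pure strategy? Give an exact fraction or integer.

A: (6)·(1/6) + (-3)·(1/12) + (0)·(3/4) = 3/4.
B: (1)·(1/6) + (4)·(1/12) + (0)·(3/4) = 1/2.
C: (2)·(1/6) + (5)·(1/12) + (-1)·(3/4) = 0.
The best pure response is A with expected payoff 3/4.

3/4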